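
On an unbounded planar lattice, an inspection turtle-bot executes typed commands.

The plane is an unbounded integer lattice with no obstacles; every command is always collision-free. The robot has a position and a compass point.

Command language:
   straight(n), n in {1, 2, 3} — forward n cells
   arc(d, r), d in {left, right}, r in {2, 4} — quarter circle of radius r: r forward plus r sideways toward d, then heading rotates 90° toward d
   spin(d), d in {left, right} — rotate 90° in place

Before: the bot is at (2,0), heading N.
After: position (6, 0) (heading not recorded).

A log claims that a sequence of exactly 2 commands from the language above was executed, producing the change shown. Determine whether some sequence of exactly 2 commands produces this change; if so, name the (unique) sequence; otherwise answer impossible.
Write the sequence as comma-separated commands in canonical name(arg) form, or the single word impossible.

arc(right, 2), arc(right, 2)

from: at (2,0), heading N
step 1 (arc(right, 2)): at (4,2), heading E
step 2 (arc(right, 2)): at (6,0), heading S
no rival 2-sequence matches.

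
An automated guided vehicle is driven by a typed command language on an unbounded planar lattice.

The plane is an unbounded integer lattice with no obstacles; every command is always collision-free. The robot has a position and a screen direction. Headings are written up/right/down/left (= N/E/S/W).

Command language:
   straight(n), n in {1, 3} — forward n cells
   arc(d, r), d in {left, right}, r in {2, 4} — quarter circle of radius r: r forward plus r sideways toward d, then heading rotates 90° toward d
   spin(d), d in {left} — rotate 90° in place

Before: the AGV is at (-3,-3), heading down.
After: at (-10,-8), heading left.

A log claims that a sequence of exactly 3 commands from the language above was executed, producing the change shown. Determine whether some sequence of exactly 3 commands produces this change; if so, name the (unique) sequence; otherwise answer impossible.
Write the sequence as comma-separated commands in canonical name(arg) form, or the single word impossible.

key: running straight(3) before straight(1) would end elsewhere — order is forced
begin: at (-3,-3), heading down
step 1 (straight(1)): at (-3,-4), heading down
step 2 (arc(right, 4)): at (-7,-8), heading left
step 3 (straight(3)): at (-10,-8), heading left
uniquely the one of 343 3-step routes that fits.

straight(1), arc(right, 4), straight(3)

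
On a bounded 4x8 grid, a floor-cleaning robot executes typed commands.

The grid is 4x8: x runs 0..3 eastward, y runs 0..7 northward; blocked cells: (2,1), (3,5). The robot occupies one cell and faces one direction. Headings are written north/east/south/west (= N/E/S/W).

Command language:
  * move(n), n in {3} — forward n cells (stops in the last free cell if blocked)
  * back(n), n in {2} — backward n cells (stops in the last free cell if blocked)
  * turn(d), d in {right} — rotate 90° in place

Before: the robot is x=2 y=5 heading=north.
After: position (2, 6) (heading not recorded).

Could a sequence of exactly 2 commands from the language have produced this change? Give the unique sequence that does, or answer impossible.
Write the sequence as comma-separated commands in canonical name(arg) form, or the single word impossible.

key: running move(3) before back(2) would end elsewhere — order is forced
initial: x=2 y=5 heading=north
t=1 back(2) ⇒ x=2 y=3 heading=north
t=2 move(3) ⇒ x=2 y=6 heading=north
uniquely the one of 9 2-step routes that fits.

back(2), move(3)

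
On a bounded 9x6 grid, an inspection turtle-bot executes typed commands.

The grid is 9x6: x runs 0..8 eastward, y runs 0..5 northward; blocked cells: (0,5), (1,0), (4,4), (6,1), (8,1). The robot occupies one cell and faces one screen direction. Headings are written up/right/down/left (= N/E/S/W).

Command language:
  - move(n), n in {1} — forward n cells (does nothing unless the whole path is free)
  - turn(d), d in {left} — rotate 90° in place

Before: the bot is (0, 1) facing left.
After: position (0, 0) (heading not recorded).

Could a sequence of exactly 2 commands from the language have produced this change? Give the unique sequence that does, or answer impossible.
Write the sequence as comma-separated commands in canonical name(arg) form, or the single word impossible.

key: running move(1) before turn(left) would end elsewhere — order is forced
from: (0, 1) facing left
step 1 (turn(left)): (0, 1) facing down
step 2 (move(1)): (0, 0) facing down
uniquely the one of 4 2-step routes that fits.

turn(left), move(1)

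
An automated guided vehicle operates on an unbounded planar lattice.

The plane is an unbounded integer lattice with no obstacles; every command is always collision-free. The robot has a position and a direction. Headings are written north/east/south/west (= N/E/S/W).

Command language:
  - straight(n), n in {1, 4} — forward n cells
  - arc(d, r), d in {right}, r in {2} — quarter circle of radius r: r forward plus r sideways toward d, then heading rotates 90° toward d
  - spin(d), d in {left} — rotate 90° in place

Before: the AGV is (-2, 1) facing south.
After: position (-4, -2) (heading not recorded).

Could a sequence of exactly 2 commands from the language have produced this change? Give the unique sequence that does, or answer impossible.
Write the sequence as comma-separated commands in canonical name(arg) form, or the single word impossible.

straight(1), arc(right, 2)

key: order matters: swapping straight(1) and arc(right, 2) lands elsewhere
begin: (-2, 1) facing south
[1] after straight(1): (-2, 0) facing south
[2] after arc(right, 2): (-4, -2) facing west
no rival 2-sequence matches.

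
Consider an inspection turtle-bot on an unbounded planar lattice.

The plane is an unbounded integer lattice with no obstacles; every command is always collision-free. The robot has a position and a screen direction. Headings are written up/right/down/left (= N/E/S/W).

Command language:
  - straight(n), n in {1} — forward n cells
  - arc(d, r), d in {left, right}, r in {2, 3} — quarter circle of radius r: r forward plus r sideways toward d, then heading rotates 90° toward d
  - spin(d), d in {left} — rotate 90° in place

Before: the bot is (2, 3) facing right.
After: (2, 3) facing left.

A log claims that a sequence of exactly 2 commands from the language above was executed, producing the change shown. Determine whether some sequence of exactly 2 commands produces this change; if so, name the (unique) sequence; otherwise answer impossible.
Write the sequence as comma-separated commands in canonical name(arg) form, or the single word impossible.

spin(left), spin(left)

key: parked at (2,3) the whole time — nothing moves the robot
initial: (2, 3) facing right
t=1 spin(left) ⇒ (2, 3) facing up
t=2 spin(left) ⇒ (2, 3) facing left
no rival 2-sequence matches.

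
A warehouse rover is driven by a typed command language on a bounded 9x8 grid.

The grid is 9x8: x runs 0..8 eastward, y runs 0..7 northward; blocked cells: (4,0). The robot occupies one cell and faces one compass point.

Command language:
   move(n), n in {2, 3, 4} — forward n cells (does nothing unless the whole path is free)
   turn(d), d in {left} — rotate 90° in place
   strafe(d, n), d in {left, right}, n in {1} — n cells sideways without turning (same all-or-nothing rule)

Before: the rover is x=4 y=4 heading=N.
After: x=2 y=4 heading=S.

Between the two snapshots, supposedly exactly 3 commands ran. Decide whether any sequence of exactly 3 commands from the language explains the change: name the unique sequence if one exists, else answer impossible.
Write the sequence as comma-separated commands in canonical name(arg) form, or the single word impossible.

key: position moved to (2,4) AND the heading swung to S — translation plus rotation needed
start: x=4 y=4 heading=N
step 1 (turn(left)): x=4 y=4 heading=W
step 2 (move(2)): x=2 y=4 heading=W
step 3 (turn(left)): x=2 y=4 heading=S
no rival 3-sequence matches.

turn(left), move(2), turn(left)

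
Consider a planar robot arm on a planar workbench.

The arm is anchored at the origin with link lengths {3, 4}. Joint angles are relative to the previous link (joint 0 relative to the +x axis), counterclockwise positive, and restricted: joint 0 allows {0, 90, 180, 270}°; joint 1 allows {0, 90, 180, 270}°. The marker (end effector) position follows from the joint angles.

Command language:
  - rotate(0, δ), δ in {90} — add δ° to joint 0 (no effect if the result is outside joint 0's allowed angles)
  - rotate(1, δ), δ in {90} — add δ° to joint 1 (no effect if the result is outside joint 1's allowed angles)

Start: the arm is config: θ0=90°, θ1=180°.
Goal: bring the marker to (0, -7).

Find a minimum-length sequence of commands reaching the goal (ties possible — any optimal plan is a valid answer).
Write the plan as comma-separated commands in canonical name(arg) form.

rotate(1, 90), rotate(1, 90), rotate(0, 90), rotate(0, 90)

initial: config: θ0=90°, θ1=180°
step 1 (rotate(1, 90)): config: θ0=90°, θ1=270°
step 2 (rotate(1, 90)): config: θ0=90°, θ1=0°
step 3 (rotate(0, 90)): config: θ0=180°, θ1=0°
step 4 (rotate(0, 90)): config: θ0=270°, θ1=0°
minimal: 4 command(s), checked below 4.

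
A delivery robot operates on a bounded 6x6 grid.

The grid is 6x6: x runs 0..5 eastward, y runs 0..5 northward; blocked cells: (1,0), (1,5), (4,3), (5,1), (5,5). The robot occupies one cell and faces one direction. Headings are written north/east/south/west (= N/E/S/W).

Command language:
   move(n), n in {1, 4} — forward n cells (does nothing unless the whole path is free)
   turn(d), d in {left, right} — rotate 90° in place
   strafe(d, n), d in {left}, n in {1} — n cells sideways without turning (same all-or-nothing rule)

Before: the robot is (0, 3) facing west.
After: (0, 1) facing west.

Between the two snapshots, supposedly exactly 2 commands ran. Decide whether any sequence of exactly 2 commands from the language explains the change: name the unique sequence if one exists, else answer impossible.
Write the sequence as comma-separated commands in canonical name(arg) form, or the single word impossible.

key: heading stays W — no command in the sequence turns
begin: (0, 3) facing west
1. strafe(left, 1) → (0, 2) facing west
2. strafe(left, 1) → (0, 1) facing west
all 25 alternatives checked — unique.

strafe(left, 1), strafe(left, 1)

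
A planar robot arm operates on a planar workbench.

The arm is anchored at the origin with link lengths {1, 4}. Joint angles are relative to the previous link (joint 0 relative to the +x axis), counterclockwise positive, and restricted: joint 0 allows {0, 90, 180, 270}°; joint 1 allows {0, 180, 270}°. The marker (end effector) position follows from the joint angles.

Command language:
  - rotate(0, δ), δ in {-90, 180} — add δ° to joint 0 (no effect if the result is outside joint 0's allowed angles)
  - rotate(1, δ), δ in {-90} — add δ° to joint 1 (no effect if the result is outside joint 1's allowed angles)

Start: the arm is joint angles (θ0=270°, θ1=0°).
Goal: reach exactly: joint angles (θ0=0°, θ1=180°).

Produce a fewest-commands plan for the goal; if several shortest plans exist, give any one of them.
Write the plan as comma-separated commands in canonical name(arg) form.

rotate(0, 180), rotate(0, -90), rotate(1, -90), rotate(1, -90)

from: joint angles (θ0=270°, θ1=0°)
step 1 (rotate(0, 180)): joint angles (θ0=90°, θ1=0°)
step 2 (rotate(0, -90)): joint angles (θ0=0°, θ1=0°)
step 3 (rotate(1, -90)): joint angles (θ0=0°, θ1=270°)
step 4 (rotate(1, -90)): joint angles (θ0=0°, θ1=180°)
no 3-step plan works, so 4 is optimal.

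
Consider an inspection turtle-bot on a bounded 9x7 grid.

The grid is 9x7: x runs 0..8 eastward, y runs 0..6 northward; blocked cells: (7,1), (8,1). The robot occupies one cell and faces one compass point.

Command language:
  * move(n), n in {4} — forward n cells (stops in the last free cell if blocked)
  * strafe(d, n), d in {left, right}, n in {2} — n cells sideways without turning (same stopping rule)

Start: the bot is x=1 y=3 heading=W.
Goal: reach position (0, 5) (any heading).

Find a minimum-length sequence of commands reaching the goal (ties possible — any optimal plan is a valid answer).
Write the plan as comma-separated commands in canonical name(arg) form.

strafe(right, 2), move(4)

from: x=1 y=3 heading=W
step 1 (strafe(right, 2)): x=1 y=5 heading=W
step 2 (move(4)): x=0 y=5 heading=W
no 1-step plan works, so 2 is optimal.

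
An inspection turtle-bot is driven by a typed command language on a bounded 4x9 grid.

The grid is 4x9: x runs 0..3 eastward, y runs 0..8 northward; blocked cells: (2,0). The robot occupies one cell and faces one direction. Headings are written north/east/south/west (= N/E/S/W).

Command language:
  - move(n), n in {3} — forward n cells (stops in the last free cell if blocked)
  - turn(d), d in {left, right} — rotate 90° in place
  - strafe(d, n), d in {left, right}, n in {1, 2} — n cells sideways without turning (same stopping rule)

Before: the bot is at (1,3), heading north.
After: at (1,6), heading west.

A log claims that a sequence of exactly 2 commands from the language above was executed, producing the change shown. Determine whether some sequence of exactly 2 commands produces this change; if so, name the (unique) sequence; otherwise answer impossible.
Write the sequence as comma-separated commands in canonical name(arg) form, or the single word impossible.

key: cell and facing (now W) both changed — the 2 commands mix motion and turning
from: at (1,3), heading north
1. move(3) → at (1,6), heading north
2. turn(left) → at (1,6), heading west
uniquely the one of 49 2-step routes that fits.

move(3), turn(left)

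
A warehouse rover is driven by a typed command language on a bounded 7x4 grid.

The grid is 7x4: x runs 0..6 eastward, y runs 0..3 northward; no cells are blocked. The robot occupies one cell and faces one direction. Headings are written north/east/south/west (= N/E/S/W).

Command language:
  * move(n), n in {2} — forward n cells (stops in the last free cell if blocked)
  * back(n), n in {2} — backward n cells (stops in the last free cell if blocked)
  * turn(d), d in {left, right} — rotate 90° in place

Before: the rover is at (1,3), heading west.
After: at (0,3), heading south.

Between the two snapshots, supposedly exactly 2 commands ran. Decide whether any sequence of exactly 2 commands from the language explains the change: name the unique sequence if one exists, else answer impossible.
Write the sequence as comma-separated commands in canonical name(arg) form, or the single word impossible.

move(2), turn(left)

key: cell and facing (now S) both changed — the 2 commands mix motion and turning
t0: at (1,3), heading west
step 1 (move(2)): at (0,3), heading west
step 2 (turn(left)): at (0,3), heading south
no other 2-command option fits: unique.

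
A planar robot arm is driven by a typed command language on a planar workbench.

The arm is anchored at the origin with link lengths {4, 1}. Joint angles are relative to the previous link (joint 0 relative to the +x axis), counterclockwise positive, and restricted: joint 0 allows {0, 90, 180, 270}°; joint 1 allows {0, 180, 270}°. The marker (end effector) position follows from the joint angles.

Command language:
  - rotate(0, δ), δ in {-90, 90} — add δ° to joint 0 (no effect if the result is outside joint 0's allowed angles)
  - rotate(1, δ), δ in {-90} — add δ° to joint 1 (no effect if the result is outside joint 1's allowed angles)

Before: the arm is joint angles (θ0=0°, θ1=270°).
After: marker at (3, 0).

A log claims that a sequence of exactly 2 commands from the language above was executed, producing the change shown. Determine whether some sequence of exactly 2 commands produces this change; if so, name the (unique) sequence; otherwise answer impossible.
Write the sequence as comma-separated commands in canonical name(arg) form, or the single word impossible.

t0: joint angles (θ0=0°, θ1=270°)
1. rotate(1, -90) → joint angles (θ0=0°, θ1=180°)
2. rotate(1, -90) → joint angles (θ0=0°, θ1=180°)
uniquely the one of 9 2-step routes that fits.

rotate(1, -90), rotate(1, -90)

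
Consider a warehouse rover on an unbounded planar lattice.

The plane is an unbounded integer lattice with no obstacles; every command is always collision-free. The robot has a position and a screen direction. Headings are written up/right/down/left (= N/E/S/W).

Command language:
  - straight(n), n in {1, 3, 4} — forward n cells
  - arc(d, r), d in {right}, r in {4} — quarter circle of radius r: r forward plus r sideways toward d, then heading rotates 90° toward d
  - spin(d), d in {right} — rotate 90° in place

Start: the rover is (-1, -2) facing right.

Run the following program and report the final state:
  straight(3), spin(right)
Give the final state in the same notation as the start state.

from: (-1, -2) facing right
t=1 straight(3) ⇒ (2, -2) facing right
t=2 spin(right) ⇒ (2, -2) facing down

(2, -2) facing down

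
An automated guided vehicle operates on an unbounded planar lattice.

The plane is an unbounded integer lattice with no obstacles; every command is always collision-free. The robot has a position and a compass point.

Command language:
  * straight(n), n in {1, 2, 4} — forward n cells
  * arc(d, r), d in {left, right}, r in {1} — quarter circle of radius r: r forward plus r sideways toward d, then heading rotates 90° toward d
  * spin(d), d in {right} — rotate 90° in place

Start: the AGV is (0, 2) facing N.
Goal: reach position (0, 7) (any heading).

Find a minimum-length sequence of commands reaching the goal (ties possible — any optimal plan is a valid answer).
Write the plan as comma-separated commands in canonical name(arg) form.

straight(1), straight(4)

t0: (0, 2) facing N
[1] after straight(1): (0, 3) facing N
[2] after straight(4): (0, 7) facing N
minimal: 2 command(s), checked below 2.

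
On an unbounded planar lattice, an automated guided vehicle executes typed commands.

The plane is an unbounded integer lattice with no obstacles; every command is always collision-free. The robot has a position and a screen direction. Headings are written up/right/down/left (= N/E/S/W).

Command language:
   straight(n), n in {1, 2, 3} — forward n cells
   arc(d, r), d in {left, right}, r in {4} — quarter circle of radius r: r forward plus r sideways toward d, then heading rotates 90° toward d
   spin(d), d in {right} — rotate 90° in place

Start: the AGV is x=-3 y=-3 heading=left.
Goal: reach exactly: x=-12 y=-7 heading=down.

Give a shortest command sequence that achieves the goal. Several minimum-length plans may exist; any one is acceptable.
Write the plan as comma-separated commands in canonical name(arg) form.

from: x=-3 y=-3 heading=left
1. straight(2) → x=-5 y=-3 heading=left
2. straight(3) → x=-8 y=-3 heading=left
3. arc(left, 4) → x=-12 y=-7 heading=down
no 2-step plan works, so 3 is optimal.

straight(2), straight(3), arc(left, 4)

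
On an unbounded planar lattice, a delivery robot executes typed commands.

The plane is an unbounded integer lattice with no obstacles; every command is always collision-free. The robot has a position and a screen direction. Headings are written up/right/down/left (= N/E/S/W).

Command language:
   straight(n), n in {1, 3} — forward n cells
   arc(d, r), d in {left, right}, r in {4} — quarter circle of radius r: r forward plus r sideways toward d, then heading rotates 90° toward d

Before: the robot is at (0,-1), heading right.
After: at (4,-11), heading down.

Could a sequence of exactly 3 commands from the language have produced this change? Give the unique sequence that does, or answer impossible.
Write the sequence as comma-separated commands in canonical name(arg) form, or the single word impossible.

arc(right, 4), straight(3), straight(3)

key: cell and facing (now S) both changed — the 3 commands mix motion and turning
t0: at (0,-1), heading right
step 1 (arc(right, 4)): at (4,-5), heading down
step 2 (straight(3)): at (4,-8), heading down
step 3 (straight(3)): at (4,-11), heading down
all 64 alternatives checked — unique.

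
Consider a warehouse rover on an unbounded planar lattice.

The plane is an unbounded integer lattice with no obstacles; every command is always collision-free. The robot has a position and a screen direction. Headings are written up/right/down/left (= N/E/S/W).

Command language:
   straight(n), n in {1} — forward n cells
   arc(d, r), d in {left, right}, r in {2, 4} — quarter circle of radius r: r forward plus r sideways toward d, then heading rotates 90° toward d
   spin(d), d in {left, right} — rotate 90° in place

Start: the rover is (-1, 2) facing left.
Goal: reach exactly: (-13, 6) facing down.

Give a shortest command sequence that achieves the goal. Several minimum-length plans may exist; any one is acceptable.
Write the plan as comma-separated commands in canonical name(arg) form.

initial: (-1, 2) facing left
[1] after arc(right, 4): (-5, 6) facing up
[2] after arc(left, 4): (-9, 10) facing left
[3] after arc(left, 4): (-13, 6) facing down
shorter routes all fall short; 3 is best.

arc(right, 4), arc(left, 4), arc(left, 4)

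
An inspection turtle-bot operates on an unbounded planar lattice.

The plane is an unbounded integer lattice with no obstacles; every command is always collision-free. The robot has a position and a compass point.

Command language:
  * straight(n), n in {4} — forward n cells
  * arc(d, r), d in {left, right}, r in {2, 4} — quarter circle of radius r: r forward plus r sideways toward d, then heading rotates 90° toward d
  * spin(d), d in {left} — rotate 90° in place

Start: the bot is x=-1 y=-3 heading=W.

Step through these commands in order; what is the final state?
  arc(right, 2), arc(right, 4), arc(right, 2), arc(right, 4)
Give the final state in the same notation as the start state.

initial: x=-1 y=-3 heading=W
step 1 (arc(right, 2)): x=-3 y=-1 heading=N
step 2 (arc(right, 4)): x=1 y=3 heading=E
step 3 (arc(right, 2)): x=3 y=1 heading=S
step 4 (arc(right, 4)): x=-1 y=-3 heading=W

x=-1 y=-3 heading=W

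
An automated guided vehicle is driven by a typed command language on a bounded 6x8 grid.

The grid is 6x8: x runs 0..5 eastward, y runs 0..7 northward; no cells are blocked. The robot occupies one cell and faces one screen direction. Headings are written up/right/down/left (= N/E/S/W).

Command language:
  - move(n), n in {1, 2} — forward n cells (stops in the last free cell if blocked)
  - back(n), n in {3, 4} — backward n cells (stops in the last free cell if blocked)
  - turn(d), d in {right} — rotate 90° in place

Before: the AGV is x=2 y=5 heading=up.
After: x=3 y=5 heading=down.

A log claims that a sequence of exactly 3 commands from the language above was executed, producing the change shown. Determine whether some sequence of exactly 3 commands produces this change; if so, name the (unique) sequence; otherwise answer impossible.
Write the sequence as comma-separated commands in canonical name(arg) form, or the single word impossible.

turn(right), move(1), turn(right)

key: cell and facing (now S) both changed — the 3 commands mix motion and turning
from: x=2 y=5 heading=up
1. turn(right) → x=2 y=5 heading=right
2. move(1) → x=3 y=5 heading=right
3. turn(right) → x=3 y=5 heading=down
all 125 alternatives checked — unique.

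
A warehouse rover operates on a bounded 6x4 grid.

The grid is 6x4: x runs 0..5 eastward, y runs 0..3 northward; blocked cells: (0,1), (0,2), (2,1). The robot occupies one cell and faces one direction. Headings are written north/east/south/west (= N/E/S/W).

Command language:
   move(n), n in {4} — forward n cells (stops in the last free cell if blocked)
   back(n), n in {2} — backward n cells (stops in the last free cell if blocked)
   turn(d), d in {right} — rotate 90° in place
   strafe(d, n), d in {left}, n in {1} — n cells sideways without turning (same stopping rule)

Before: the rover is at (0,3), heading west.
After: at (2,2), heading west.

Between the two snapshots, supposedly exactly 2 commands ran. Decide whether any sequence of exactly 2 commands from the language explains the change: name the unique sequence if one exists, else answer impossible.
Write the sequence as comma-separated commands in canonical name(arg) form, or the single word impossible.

back(2), strafe(left, 1)

key: heading stays W — no command in the sequence turns
t0: at (0,3), heading west
1. back(2) → at (2,3), heading west
2. strafe(left, 1) → at (2,2), heading west
all 16 alternatives checked — unique.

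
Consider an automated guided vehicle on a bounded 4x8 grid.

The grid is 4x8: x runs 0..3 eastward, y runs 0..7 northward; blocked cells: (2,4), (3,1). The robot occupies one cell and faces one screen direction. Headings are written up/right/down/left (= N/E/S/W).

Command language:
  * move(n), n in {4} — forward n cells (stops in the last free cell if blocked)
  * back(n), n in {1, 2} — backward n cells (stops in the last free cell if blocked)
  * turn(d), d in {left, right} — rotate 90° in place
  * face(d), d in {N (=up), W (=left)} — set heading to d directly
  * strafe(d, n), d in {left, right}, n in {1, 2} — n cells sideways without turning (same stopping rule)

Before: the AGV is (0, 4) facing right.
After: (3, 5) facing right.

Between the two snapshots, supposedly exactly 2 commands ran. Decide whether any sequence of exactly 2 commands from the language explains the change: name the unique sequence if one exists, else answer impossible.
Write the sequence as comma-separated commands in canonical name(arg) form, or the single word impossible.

key: running move(4) before strafe(left, 1) would end elsewhere — order is forced
initial: (0, 4) facing right
step 1 (strafe(left, 1)): (0, 5) facing right
step 2 (move(4)): (3, 5) facing right
all 121 alternatives checked — unique.

strafe(left, 1), move(4)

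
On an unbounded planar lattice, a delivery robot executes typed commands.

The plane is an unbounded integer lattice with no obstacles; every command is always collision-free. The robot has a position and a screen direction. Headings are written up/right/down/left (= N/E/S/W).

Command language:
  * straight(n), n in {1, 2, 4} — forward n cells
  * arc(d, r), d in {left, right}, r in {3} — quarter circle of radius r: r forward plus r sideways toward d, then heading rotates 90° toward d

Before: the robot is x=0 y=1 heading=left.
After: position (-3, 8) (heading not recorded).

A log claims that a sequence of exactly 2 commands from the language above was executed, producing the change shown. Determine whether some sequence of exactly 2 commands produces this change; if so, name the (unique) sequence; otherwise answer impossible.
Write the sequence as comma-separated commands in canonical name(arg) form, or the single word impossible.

key: running straight(4) before arc(right, 3) would end elsewhere — order is forced
from: x=0 y=1 heading=left
t=1 arc(right, 3) ⇒ x=-3 y=4 heading=up
t=2 straight(4) ⇒ x=-3 y=8 heading=up
all 25 alternatives checked — unique.

arc(right, 3), straight(4)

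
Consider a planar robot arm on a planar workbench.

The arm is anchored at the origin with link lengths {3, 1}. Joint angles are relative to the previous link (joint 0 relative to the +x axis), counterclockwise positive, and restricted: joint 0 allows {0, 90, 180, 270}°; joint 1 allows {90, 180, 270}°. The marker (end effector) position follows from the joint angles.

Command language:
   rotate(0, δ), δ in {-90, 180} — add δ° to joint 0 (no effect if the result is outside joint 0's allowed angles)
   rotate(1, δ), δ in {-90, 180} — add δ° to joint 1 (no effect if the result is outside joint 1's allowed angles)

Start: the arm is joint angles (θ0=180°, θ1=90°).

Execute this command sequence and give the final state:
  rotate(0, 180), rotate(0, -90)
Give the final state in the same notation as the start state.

joint angles (θ0=270°, θ1=90°)

t0: joint angles (θ0=180°, θ1=90°)
1. rotate(0, 180) → joint angles (θ0=0°, θ1=90°)
2. rotate(0, -90) → joint angles (θ0=270°, θ1=90°)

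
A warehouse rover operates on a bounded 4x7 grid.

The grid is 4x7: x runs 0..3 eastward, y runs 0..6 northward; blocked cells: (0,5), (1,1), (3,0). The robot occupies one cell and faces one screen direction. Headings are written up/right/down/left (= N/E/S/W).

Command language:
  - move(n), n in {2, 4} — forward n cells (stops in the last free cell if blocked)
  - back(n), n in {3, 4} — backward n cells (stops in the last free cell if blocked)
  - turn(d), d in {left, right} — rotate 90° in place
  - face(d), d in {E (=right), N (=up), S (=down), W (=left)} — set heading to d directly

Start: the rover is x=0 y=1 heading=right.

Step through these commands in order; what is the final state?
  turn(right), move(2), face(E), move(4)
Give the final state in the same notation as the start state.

x=2 y=0 heading=right

initial: x=0 y=1 heading=right
1. turn(right) → x=0 y=1 heading=down
2. move(2) → x=0 y=0 heading=down
3. face(E) → x=0 y=0 heading=right
4. move(4) → x=2 y=0 heading=right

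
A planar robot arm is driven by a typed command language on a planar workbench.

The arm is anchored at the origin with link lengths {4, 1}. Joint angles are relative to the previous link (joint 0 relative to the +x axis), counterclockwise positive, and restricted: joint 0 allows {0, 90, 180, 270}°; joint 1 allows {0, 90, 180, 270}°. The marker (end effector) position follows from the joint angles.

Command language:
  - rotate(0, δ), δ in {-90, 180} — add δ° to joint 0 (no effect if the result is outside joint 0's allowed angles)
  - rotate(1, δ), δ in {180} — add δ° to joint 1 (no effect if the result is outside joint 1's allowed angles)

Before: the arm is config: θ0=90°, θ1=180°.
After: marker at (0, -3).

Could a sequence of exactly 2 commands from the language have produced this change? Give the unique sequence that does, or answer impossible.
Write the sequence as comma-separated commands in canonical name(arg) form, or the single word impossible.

rotate(0, -90), rotate(0, -90)

begin: config: θ0=90°, θ1=180°
[1] after rotate(0, -90): config: θ0=0°, θ1=180°
[2] after rotate(0, -90): config: θ0=270°, θ1=180°
no rival 2-sequence matches.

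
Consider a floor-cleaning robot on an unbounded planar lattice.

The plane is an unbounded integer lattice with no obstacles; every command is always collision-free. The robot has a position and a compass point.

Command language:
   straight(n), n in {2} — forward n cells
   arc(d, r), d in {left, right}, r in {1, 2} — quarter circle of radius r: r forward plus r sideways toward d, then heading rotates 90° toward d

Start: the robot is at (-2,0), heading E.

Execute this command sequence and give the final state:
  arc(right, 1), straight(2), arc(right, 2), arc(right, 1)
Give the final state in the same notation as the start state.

start: at (-2,0), heading E
1. arc(right, 1) → at (-1,-1), heading S
2. straight(2) → at (-1,-3), heading S
3. arc(right, 2) → at (-3,-5), heading W
4. arc(right, 1) → at (-4,-4), heading N

at (-4,-4), heading N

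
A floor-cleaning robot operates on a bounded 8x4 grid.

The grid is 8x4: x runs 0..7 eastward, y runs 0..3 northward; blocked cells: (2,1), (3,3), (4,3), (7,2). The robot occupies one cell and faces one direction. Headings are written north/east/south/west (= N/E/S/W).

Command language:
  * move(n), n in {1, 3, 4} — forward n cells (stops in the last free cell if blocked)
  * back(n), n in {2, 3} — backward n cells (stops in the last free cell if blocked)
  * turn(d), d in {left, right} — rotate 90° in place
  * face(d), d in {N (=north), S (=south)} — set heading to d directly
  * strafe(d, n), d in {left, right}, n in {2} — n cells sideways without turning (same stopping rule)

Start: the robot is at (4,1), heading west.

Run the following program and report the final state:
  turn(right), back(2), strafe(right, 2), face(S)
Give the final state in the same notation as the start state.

begin: at (4,1), heading west
step 1 (turn(right)): at (4,1), heading north
step 2 (back(2)): at (4,0), heading north
step 3 (strafe(right, 2)): at (6,0), heading north
step 4 (face(S)): at (6,0), heading south

at (6,0), heading south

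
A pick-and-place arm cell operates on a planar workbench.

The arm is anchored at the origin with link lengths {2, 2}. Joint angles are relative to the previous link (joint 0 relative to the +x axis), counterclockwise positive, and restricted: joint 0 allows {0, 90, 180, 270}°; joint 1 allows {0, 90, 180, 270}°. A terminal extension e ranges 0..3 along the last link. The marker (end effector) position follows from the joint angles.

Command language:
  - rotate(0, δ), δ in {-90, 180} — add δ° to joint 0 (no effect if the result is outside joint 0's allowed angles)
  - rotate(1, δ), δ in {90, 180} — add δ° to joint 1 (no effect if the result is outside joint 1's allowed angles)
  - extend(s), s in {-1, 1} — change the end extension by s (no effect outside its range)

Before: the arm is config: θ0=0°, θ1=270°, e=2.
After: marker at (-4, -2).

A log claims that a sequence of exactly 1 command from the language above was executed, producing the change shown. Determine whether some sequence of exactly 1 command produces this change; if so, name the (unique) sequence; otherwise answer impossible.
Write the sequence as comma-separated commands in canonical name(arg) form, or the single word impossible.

t0: config: θ0=0°, θ1=270°, e=2
t=1 rotate(0, -90) ⇒ config: θ0=270°, θ1=270°, e=2
no rival 1-sequence matches.

rotate(0, -90)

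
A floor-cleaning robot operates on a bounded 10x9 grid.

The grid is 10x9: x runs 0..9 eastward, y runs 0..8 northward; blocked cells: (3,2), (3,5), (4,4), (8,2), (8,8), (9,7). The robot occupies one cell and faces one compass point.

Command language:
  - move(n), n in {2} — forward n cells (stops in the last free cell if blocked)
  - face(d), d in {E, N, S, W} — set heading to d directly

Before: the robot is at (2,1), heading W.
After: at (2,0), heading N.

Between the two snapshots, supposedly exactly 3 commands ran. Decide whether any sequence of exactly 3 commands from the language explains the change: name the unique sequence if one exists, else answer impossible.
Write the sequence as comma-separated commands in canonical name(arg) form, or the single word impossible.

key: running face(N) before face(S) would end elsewhere — order is forced
t0: at (2,1), heading W
step 1 (face(S)): at (2,1), heading S
step 2 (move(2)): at (2,0), heading S
step 3 (face(N)): at (2,0), heading N
all 125 alternatives checked — unique.

face(S), move(2), face(N)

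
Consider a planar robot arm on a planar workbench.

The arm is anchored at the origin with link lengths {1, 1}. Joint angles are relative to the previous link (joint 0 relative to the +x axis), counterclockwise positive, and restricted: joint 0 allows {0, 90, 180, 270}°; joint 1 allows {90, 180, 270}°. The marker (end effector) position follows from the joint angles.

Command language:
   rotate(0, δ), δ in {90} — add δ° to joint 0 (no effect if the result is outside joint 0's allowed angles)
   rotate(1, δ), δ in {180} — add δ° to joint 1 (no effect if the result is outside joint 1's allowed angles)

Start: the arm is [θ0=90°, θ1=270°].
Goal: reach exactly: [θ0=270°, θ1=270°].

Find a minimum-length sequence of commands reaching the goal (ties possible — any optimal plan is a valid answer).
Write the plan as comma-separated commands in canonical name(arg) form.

begin: [θ0=90°, θ1=270°]
t=1 rotate(0, 90) ⇒ [θ0=180°, θ1=270°]
t=2 rotate(0, 90) ⇒ [θ0=270°, θ1=270°]
minimal: 2 command(s), checked below 2.

rotate(0, 90), rotate(0, 90)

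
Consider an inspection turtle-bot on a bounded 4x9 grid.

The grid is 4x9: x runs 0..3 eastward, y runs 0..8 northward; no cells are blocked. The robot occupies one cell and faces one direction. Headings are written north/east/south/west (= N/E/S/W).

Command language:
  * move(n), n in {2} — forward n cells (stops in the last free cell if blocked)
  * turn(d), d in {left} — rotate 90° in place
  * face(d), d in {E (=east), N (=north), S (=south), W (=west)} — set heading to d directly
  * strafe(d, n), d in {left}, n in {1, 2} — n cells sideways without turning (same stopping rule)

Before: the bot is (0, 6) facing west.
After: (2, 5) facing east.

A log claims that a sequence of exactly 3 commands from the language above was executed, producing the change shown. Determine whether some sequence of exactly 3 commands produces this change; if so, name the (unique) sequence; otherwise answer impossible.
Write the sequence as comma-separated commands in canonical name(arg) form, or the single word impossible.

strafe(left, 1), face(E), move(2)

key: position moved to (2,5) AND the heading swung to E — translation plus rotation needed
begin: (0, 6) facing west
1. strafe(left, 1) → (0, 5) facing west
2. face(E) → (0, 5) facing east
3. move(2) → (2, 5) facing east
no rival 3-sequence matches.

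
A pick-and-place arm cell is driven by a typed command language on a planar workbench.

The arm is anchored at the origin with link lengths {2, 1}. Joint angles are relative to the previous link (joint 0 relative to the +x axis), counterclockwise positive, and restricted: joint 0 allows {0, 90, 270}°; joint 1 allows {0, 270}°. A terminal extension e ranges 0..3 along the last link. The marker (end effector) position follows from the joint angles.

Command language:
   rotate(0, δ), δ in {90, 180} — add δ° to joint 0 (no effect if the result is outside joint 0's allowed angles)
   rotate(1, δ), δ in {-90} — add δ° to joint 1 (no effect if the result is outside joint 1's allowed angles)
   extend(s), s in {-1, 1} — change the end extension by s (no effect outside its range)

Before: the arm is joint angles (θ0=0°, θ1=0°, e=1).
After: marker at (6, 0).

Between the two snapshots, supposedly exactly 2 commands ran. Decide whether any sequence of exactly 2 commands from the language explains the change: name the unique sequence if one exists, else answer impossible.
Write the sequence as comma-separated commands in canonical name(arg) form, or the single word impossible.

extend(1), extend(1)

initial: joint angles (θ0=0°, θ1=0°, e=1)
step 1 (extend(1)): joint angles (θ0=0°, θ1=0°, e=2)
step 2 (extend(1)): joint angles (θ0=0°, θ1=0°, e=3)
all 25 alternatives checked — unique.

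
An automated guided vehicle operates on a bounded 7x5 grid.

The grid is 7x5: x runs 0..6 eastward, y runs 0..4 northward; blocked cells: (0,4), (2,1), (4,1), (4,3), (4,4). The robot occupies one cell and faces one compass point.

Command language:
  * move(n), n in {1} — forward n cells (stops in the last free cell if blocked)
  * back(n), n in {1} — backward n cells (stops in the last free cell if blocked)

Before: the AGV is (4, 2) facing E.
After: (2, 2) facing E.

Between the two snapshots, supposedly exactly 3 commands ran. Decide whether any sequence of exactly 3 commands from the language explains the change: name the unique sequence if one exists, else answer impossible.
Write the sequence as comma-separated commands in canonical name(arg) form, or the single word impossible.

impossible

no 3-step route produces this change.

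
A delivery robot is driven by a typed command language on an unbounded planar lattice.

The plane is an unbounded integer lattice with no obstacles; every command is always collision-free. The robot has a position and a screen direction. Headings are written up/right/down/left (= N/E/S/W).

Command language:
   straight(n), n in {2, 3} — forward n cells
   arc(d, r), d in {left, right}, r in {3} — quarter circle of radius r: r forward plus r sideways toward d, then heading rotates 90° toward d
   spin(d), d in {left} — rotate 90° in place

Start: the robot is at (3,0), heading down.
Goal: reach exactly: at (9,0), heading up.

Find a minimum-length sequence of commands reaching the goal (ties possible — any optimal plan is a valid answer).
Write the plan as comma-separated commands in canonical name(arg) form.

start: at (3,0), heading down
1. arc(left, 3) → at (6,-3), heading right
2. arc(left, 3) → at (9,0), heading up
nothing shorter than 2 reaches the goal.

arc(left, 3), arc(left, 3)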